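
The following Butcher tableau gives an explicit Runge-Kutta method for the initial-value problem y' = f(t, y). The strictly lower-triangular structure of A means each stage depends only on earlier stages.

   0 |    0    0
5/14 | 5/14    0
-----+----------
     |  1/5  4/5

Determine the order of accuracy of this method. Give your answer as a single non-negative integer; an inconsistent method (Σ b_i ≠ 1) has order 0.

1

b = (1/5, 4/5)
c = (0, 5/14)
Σ b_i: 1/5·1 + 4/5·1 = 1 ✓
b·c: 4/5·5/14 = 2/7 ≠ 1/2 ⇒ order 1.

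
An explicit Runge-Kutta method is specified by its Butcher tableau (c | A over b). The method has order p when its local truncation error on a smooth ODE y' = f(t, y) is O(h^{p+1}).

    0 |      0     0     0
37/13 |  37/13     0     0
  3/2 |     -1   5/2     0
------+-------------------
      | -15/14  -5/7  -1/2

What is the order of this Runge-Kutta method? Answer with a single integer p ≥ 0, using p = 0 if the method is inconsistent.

0

b = (-15/14, -5/7, -1/2)
c = (0, 37/13, 3/2)
Ac = (0, 0, 185/26)
Σ b_i: (-15/14)·1 + (-5/7)·1 + (-1/2)·1 = -16/7 ≠ 1 ⇒ order 0.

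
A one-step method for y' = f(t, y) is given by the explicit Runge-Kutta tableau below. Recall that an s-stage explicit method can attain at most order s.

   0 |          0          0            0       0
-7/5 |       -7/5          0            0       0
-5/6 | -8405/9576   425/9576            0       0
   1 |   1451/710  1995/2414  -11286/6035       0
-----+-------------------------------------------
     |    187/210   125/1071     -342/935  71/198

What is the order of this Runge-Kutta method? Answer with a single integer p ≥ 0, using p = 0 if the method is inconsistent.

b = (187/210, 125/1071, -342/935, 71/198)
c = (0, -7/5, -5/6, 1)
Ac = (0, 0, -85/1368, 57/142)
Σ b_i: 187/210·1 + 125/1071·1 + (-342/935)·1 + 71/198·1 = 1 ✓
b·c: 125/1071·(-7/5) + (-342/935)·(-5/6) + 71/198·1 = 1/2 ✓
b·c²: 125/1071·49/25 + (-342/935)·25/36 + 71/198·1 = 1/3 ✓
b·Ac: (-342/935)·(-85/1368) + 71/198·57/142 = 1/6 ✓
b·c³: 125/1071·(-343/125) + (-342/935)·(-125/216) + 71/198·1 = 1/4 ✓
b·(c∘Ac): (-342/935)·425/8208 + 71/198·57/142 = 1/8 ✓
b·Ac²: (-342/935)·119/1368 + 71/198·114/355 = 1/12 ✓
b·A²c: 71/198·33/284 = 1/24 ✓; 4 stages ⇒ order 4.

4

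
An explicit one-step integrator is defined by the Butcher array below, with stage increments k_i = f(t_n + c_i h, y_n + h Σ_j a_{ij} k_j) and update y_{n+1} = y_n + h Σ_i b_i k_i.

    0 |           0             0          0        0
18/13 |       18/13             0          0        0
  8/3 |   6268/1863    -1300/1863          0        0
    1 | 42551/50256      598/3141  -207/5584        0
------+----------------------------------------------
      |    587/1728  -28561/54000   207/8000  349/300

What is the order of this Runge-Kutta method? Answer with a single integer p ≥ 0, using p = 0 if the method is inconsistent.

4

b = (587/1728, -28561/54000, 207/8000, 349/300)
c = (0, 18/13, 8/3, 1)
Ac = (0, 0, -200/207, 115/698)
Σ b_i: 587/1728·1 + (-28561/54000)·1 + 207/8000·1 + 349/300·1 = 1 ✓
b·c: (-28561/54000)·18/13 + 207/8000·8/3 + 349/300·1 = 1/2 ✓
b·c²: (-28561/54000)·324/169 + 207/8000·64/9 + 349/300·1 = 1/3 ✓
b·Ac: 207/8000·(-200/207) + 349/300·115/698 = 1/6 ✓
b·c³: (-28561/54000)·5832/2197 + 207/8000·512/27 + 349/300·1 = 1/4 ✓
b·(c∘Ac): 207/8000·(-1600/621) + 349/300·115/698 = 1/8 ✓
b·Ac²: 207/8000·(-400/299) + 349/300·460/4537 = 1/12 ✓
b·A²c: 349/300·25/698 = 1/24 ✓; 4 stages ⇒ order 4.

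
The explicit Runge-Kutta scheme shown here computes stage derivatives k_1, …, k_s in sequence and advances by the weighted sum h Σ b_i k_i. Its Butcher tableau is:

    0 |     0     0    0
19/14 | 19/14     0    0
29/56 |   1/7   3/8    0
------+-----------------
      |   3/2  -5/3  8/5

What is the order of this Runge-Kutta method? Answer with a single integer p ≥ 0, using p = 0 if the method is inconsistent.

0

b = (3/2, -5/3, 8/5)
c = (0, 19/14, 29/56)
Ac = (0, 0, 57/112)
Σ b_i: 3/2·1 + (-5/3)·1 + 8/5·1 = 43/30 ≠ 1 ⇒ order 0.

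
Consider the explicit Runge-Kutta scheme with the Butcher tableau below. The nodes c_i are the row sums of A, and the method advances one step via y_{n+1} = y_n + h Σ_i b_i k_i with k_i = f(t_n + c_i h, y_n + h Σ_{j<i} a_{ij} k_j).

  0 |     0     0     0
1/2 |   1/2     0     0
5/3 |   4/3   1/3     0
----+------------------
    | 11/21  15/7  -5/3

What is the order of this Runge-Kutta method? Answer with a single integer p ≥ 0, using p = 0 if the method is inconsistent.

1

b = (11/21, 15/7, -5/3)
c = (0, 1/2, 5/3)
Ac = (0, 0, 1/6)
Σ b_i: 11/21·1 + 15/7·1 + (-5/3)·1 = 1 ✓
b·c: 15/7·1/2 + (-5/3)·5/3 = -215/126 ≠ 1/2 ⇒ order 1.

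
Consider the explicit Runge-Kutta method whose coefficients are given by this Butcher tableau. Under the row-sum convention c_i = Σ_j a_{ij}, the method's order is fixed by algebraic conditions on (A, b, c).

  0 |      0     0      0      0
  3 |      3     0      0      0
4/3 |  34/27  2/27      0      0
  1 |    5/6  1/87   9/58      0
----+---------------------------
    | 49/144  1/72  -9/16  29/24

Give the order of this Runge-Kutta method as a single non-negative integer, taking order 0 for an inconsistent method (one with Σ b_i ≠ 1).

b = (49/144, 1/72, -9/16, 29/24)
c = (0, 3, 4/3, 1)
Ac = (0, 0, 2/9, 7/29)
Σ b_i: 49/144·1 + 1/72·1 + (-9/16)·1 + 29/24·1 = 1 ✓
b·c: 1/72·3 + (-9/16)·4/3 + 29/24·1 = 1/2 ✓
b·c²: 1/72·9 + (-9/16)·16/9 + 29/24·1 = 1/3 ✓
b·Ac: (-9/16)·2/9 + 29/24·7/29 = 1/6 ✓
b·c³: 1/72·27 + (-9/16)·64/27 + 29/24·1 = 1/4 ✓
b·(c∘Ac): (-9/16)·8/27 + 29/24·7/29 = 1/8 ✓
b·Ac²: (-9/16)·2/3 + 29/24·11/29 = 1/12 ✓
b·A²c: 29/24·1/29 = 1/24 ✓; 4 stages ⇒ order 4.

4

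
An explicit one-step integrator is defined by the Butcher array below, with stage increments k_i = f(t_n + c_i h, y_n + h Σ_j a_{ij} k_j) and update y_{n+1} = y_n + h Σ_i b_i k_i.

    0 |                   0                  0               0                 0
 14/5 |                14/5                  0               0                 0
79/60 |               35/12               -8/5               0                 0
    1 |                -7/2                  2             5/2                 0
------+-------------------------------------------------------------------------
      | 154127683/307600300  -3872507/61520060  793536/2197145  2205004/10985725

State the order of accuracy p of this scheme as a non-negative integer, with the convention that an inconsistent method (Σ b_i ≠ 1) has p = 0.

b = (154127683/307600300, -3872507/61520060, 793536/2197145, 2205004/10985725)
c = (0, 14/5, 79/60, 1)
Ac = (0, 0, -112/25, 1067/120)
Σ b_i: 154127683/307600300·1 + (-3872507/61520060)·1 + 793536/2197145·1 + 2205004/10985725·1 = 1 ✓
b·c: (-3872507/61520060)·14/5 + 793536/2197145·79/60 + 2205004/10985725·1 = 1/2 ✓
b·c²: (-3872507/61520060)·196/25 + 793536/2197145·6241/3600 + 2205004/10985725·1 = 1/3 ✓
b·Ac: 793536/2197145·(-112/25) + 2205004/10985725·1067/120 = 1/6 ✓
b·c³: (-3872507/61520060)·2744/125 + 793536/2197145·493039/216000 + 2205004/10985725·1 = -881695087/2471788125 ≠ 1/4 ⇒ order 3.
b·(c∘Ac): 793536/2197145·(-2212/375) + 2205004/10985725·1067/120 = -569679179/1647858750 ≠ 1/8
b·Ac²: 793536/2197145·(-1568/125) + 2205004/10985725·144101/7200 = -2030243981/3954861000 ≠ 1/12
b·A²c: 2205004/10985725·(-56/5) = -123480224/54928625 ≠ 1/24

3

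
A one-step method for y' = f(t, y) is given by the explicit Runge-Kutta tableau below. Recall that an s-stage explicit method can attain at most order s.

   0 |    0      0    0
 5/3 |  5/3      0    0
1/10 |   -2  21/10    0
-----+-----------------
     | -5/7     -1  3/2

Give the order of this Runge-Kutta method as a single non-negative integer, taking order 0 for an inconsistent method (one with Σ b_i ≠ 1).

0

b = (-5/7, -1, 3/2)
c = (0, 5/3, 1/10)
Ac = (0, 0, 7/2)
Σ b_i: (-5/7)·1 + (-1)·1 + 3/2·1 = -3/14 ≠ 1 ⇒ order 0.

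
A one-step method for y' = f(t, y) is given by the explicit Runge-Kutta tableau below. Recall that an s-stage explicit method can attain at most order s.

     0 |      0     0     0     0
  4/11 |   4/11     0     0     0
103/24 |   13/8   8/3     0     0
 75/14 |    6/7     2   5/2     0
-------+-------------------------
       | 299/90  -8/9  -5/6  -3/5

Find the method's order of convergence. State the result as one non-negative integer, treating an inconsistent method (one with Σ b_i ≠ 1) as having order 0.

1

b = (299/90, -8/9, -5/6, -3/5)
c = (0, 4/11, 103/24, 75/14)
Ac = (0, 0, 32/33, 6049/528)
Σ b_i: 299/90·1 + (-8/9)·1 + (-5/6)·1 + (-3/5)·1 = 1 ✓
b·c: (-8/9)·4/11 + (-5/6)·103/24 + (-3/5)·75/14 = -26293/3696 ≠ 1/2 ⇒ order 1.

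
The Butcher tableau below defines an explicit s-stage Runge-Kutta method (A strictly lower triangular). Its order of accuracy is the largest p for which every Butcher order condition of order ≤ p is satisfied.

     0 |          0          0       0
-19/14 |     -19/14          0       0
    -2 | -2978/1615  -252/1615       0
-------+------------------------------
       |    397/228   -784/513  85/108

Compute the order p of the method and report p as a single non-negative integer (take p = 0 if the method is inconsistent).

3

b = (397/228, -784/513, 85/108)
c = (0, -19/14, -2)
Ac = (0, 0, 18/85)
Σ b_i: 397/228·1 + (-784/513)·1 + 85/108·1 = 1 ✓
b·c: (-784/513)·(-19/14) + 85/108·(-2) = 1/2 ✓
b·c²: (-784/513)·361/196 + 85/108·4 = 1/3 ✓
b·Ac: 85/108·18/85 = 1/6 ✓; 3 stages ⇒ order 3.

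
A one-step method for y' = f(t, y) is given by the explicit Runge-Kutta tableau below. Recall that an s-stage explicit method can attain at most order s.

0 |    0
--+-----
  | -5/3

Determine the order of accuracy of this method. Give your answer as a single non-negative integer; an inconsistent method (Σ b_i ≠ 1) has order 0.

0

b = (-5/3)
c = (0)
Σ b_i: (-5/3)·1 = -5/3 ≠ 1 ⇒ order 0.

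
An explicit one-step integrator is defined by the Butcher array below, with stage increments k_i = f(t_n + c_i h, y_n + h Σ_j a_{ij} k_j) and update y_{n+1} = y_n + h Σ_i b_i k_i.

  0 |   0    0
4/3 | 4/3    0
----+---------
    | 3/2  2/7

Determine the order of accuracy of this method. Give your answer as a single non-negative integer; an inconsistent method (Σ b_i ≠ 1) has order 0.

b = (3/2, 2/7)
c = (0, 4/3)
Σ b_i: 3/2·1 + 2/7·1 = 25/14 ≠ 1 ⇒ order 0.

0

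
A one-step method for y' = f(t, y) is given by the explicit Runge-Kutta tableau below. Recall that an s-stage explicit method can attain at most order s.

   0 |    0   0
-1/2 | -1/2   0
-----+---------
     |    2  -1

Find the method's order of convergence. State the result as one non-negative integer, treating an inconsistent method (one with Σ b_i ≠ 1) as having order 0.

2

b = (2, -1)
c = (0, -1/2)
Σ b_i: 2·1 + (-1)·1 = 1 ✓
b·c: (-1)·(-1/2) = 1/2 ✓; 2 stages ⇒ order 2.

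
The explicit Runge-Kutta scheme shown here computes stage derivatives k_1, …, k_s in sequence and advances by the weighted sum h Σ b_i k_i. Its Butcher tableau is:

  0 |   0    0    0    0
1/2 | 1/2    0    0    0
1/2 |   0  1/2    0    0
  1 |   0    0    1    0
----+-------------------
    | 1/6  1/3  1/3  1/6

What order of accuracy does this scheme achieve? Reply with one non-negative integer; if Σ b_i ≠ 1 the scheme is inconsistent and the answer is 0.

b = (1/6, 1/3, 1/3, 1/6)
c = (0, 1/2, 1/2, 1)
Ac = (0, 0, 1/4, 1/2)
Σ b_i: 1/6·1 + 1/3·1 + 1/3·1 + 1/6·1 = 1 ✓
b·c: 1/3·1/2 + 1/3·1/2 + 1/6·1 = 1/2 ✓
b·c²: 1/3·1/4 + 1/3·1/4 + 1/6·1 = 1/3 ✓
b·Ac: 1/3·1/4 + 1/6·1/2 = 1/6 ✓
b·c³: 1/3·1/8 + 1/3·1/8 + 1/6·1 = 1/4 ✓
b·(c∘Ac): 1/3·1/8 + 1/6·1/2 = 1/8 ✓
b·Ac²: 1/3·1/8 + 1/6·1/4 = 1/12 ✓
b·A²c: 1/6·1/4 = 1/24 ✓; 4 stages ⇒ order 4.

4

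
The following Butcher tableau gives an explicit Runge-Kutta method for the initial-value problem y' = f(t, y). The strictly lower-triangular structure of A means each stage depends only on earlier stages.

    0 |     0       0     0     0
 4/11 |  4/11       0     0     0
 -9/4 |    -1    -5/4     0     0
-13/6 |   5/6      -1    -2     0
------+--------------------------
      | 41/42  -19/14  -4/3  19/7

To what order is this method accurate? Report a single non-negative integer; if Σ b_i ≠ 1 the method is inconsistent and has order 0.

b = (41/42, -19/14, -4/3, 19/7)
c = (0, 4/11, -9/4, -13/6)
Ac = (0, 0, -5/11, 91/22)
Σ b_i: 41/42·1 + (-19/14)·1 + (-4/3)·1 + 19/7·1 = 1 ✓
b·c: (-19/14)·4/11 + (-4/3)·(-9/4) + 19/7·(-13/6) = -1559/462 ≠ 1/2 ⇒ order 1.

1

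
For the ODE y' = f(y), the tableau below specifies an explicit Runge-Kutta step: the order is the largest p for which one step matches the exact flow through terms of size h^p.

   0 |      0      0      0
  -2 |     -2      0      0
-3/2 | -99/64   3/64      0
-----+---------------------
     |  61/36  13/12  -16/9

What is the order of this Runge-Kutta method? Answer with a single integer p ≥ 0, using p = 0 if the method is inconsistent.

b = (61/36, 13/12, -16/9)
c = (0, -2, -3/2)
Ac = (0, 0, -3/32)
Σ b_i: 61/36·1 + 13/12·1 + (-16/9)·1 = 1 ✓
b·c: 13/12·(-2) + (-16/9)·(-3/2) = 1/2 ✓
b·c²: 13/12·4 + (-16/9)·9/4 = 1/3 ✓
b·Ac: (-16/9)·(-3/32) = 1/6 ✓; 3 stages ⇒ order 3.

3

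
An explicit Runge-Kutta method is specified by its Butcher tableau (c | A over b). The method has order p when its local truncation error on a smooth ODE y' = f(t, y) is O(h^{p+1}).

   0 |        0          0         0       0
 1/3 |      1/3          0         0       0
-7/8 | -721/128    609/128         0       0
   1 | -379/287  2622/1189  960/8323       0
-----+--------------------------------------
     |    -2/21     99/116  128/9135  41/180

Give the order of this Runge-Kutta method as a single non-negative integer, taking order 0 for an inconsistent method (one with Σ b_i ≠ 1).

b = (-2/21, 99/116, 128/9135, 41/180)
c = (0, 1/3, -7/8, 1)
Ac = (0, 0, 203/128, 26/41)
Σ b_i: (-2/21)·1 + 99/116·1 + 128/9135·1 + 41/180·1 = 1 ✓
b·c: 99/116·1/3 + 128/9135·(-7/8) + 41/180·1 = 1/2 ✓
b·c²: 99/116·1/9 + 128/9135·49/64 + 41/180·1 = 1/3 ✓
b·Ac: 128/9135·203/128 + 41/180·26/41 = 1/6 ✓
b·c³: 99/116·1/27 + 128/9135·(-343/512) + 41/180·1 = 1/4 ✓
b·(c∘Ac): 128/9135·(-1421/1024) + 41/180·26/41 = 1/8 ✓
b·Ac²: 128/9135·203/384 + 41/180·1/3 = 1/12 ✓
b·A²c: 41/180·15/82 = 1/24 ✓; 4 stages ⇒ order 4.

4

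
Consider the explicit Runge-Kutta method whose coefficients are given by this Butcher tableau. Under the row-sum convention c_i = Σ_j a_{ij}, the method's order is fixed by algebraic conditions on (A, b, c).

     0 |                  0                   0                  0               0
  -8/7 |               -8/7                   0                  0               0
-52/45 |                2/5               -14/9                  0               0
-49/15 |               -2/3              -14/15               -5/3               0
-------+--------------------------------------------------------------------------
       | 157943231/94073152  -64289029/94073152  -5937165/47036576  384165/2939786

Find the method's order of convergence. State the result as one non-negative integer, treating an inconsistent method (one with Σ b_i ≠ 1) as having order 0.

3

b = (157943231/94073152, -64289029/94073152, -5937165/47036576, 384165/2939786)
c = (0, -8/7, -52/45, -49/15)
Ac = (0, 0, 16/9, 404/135)
Σ b_i: 157943231/94073152·1 + (-64289029/94073152)·1 + (-5937165/47036576)·1 + 384165/2939786·1 = 1 ✓
b·c: (-64289029/94073152)·(-8/7) + (-5937165/47036576)·(-52/45) + 384165/2939786·(-49/15) = 1/2 ✓
b·c²: (-64289029/94073152)·64/49 + (-5937165/47036576)·2704/2025 + 384165/2939786·2401/225 = 1/3 ✓
b·Ac: (-5937165/47036576)·16/9 + 384165/2939786·404/135 = 1/6 ✓
b·c³: (-64289029/94073152)·(-512/343) + (-5937165/47036576)·(-140608/91125) + 384165/2939786·(-117649/3375) = -9280008071/2778097770 ≠ 1/4 ⇒ order 3.
b·(c∘Ac): (-5937165/47036576)·(-832/405) + 384165/2939786·(-19796/2025) = -67347416/66145185 ≠ 1/8
b·Ac²: (-5937165/47036576)·(-128/63) + 384165/2939786·(-29296/8505) = -53803996/277809777 ≠ 1/12
b·A²c: 384165/2939786·(-80/27) = -1707400/4409679 ≠ 1/24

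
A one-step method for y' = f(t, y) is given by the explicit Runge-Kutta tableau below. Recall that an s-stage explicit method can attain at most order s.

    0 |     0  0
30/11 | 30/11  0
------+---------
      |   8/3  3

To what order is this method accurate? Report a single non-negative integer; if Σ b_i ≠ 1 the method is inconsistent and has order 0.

0

b = (8/3, 3)
c = (0, 30/11)
Σ b_i: 8/3·1 + 3·1 = 17/3 ≠ 1 ⇒ order 0.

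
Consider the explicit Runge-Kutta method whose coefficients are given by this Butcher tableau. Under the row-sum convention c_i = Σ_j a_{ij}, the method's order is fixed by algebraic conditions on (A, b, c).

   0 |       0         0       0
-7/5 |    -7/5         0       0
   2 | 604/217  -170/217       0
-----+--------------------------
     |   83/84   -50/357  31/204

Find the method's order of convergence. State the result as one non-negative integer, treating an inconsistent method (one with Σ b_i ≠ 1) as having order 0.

b = (83/84, -50/357, 31/204)
c = (0, -7/5, 2)
Ac = (0, 0, 34/31)
Σ b_i: 83/84·1 + (-50/357)·1 + 31/204·1 = 1 ✓
b·c: (-50/357)·(-7/5) + 31/204·2 = 1/2 ✓
b·c²: (-50/357)·49/25 + 31/204·4 = 1/3 ✓
b·Ac: 31/204·34/31 = 1/6 ✓; 3 stages ⇒ order 3.

3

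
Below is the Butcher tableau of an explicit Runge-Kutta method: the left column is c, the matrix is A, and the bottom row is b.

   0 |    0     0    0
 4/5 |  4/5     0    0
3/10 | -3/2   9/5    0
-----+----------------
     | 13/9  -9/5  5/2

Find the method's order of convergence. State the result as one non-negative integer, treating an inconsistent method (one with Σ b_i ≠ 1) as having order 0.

0

b = (13/9, -9/5, 5/2)
c = (0, 4/5, 3/10)
Ac = (0, 0, 36/25)
Σ b_i: 13/9·1 + (-9/5)·1 + 5/2·1 = 193/90 ≠ 1 ⇒ order 0.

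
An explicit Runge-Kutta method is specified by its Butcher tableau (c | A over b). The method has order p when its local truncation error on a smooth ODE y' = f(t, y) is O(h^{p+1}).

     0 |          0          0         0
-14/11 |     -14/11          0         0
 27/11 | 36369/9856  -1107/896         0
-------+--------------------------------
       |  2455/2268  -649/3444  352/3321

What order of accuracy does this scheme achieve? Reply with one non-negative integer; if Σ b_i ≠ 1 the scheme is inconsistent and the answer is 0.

b = (2455/2268, -649/3444, 352/3321)
c = (0, -14/11, 27/11)
Ac = (0, 0, 1107/704)
Σ b_i: 2455/2268·1 + (-649/3444)·1 + 352/3321·1 = 1 ✓
b·c: (-649/3444)·(-14/11) + 352/3321·27/11 = 1/2 ✓
b·c²: (-649/3444)·196/121 + 352/3321·729/121 = 1/3 ✓
b·Ac: 352/3321·1107/704 = 1/6 ✓; 3 stages ⇒ order 3.

3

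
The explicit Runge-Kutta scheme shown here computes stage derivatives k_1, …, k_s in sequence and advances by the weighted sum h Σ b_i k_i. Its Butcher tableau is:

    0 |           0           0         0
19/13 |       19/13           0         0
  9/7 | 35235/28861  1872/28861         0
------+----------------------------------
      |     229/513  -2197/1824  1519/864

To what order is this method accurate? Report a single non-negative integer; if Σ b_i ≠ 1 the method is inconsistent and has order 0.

b = (229/513, -2197/1824, 1519/864)
c = (0, 19/13, 9/7)
Ac = (0, 0, 144/1519)
Σ b_i: 229/513·1 + (-2197/1824)·1 + 1519/864·1 = 1 ✓
b·c: (-2197/1824)·19/13 + 1519/864·9/7 = 1/2 ✓
b·c²: (-2197/1824)·361/169 + 1519/864·81/49 = 1/3 ✓
b·Ac: 1519/864·144/1519 = 1/6 ✓; 3 stages ⇒ order 3.

3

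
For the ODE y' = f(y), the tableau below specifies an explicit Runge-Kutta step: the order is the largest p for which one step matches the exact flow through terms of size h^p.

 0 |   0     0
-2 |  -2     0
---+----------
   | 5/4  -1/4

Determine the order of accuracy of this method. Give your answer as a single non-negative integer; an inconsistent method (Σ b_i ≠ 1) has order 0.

b = (5/4, -1/4)
c = (0, -2)
Σ b_i: 5/4·1 + (-1/4)·1 = 1 ✓
b·c: (-1/4)·(-2) = 1/2 ✓; 2 stages ⇒ order 2.

2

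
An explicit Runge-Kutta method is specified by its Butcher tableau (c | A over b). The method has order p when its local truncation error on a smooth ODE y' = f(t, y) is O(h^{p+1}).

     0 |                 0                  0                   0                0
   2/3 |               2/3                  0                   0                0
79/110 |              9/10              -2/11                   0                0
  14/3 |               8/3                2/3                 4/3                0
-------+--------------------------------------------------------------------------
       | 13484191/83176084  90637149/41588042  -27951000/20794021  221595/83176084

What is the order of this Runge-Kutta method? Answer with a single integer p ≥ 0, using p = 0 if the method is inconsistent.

b = (13484191/83176084, 90637149/41588042, -27951000/20794021, 221595/83176084)
c = (0, 2/3, 79/110, 14/3)
Ac = (0, 0, -4/33, 694/495)
Σ b_i: 13484191/83176084·1 + 90637149/41588042·1 + (-27951000/20794021)·1 + 221595/83176084·1 = 1 ✓
b·c: 90637149/41588042·2/3 + (-27951000/20794021)·79/110 + 221595/83176084·14/3 = 1/2 ✓
b·c²: 90637149/41588042·4/9 + (-27951000/20794021)·6241/12100 + 221595/83176084·196/9 = 1/3 ✓
b·Ac: (-27951000/20794021)·(-4/33) + 221595/83176084·694/495 = 1/6 ✓
b·c³: 90637149/41588042·8/27 + (-27951000/20794021)·493039/1331000 + 221595/83176084·2744/27 = 78336551/187146189 ≠ 1/4 ⇒ order 3.
b·(c∘Ac): (-27951000/20794021)·(-158/1815) + 221595/83176084·9716/1485 = 25160947/187146189 ≠ 1/8
b·Ac²: (-27951000/20794021)·(-8/99) + 221595/83176084·80369/81675 = 4580095567/41172161580 ≠ 1/12
b·A²c: 221595/83176084·(-16/99) = -26860/62382063 ≠ 1/24

3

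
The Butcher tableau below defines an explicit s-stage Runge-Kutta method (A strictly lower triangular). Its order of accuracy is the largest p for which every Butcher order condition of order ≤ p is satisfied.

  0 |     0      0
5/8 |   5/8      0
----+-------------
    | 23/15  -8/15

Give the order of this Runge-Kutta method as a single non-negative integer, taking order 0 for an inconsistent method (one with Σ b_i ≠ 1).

1

b = (23/15, -8/15)
c = (0, 5/8)
Σ b_i: 23/15·1 + (-8/15)·1 = 1 ✓
b·c: (-8/15)·5/8 = -1/3 ≠ 1/2 ⇒ order 1.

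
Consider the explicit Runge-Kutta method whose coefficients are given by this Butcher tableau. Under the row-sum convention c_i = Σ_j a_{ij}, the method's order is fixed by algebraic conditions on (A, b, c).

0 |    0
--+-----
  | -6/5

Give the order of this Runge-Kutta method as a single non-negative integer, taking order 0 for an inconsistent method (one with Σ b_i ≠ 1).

0

b = (-6/5)
c = (0)
Σ b_i: (-6/5)·1 = -6/5 ≠ 1 ⇒ order 0.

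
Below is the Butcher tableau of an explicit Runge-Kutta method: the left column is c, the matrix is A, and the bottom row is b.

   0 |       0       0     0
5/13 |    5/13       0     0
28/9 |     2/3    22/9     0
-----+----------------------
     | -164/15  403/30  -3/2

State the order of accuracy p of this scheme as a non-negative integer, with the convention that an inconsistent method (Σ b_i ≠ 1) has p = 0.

b = (-164/15, 403/30, -3/2)
c = (0, 5/13, 28/9)
Ac = (0, 0, 110/117)
Σ b_i: (-164/15)·1 + 403/30·1 + (-3/2)·1 = 1 ✓
b·c: 403/30·5/13 + (-3/2)·28/9 = 1/2 ✓
b·c²: 403/30·25/169 + (-3/2)·784/81 = -8797/702 ≠ 1/3 ⇒ order 2.
b·Ac: (-3/2)·110/117 = -55/39 ≠ 1/6

2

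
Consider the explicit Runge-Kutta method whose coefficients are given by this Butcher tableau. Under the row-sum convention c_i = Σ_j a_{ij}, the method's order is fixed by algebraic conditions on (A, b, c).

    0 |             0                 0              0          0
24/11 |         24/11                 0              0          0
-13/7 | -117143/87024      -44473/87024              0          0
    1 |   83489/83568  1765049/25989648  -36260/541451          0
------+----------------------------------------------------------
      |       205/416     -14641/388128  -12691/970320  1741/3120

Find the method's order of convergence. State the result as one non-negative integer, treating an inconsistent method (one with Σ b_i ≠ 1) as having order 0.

b = (205/416, -14641/388128, -12691/970320, 1741/3120)
c = (0, 24/11, -13/7, 1)
Ac = (0, 0, -4043/3626, 949/3482)
Σ b_i: 205/416·1 + (-14641/388128)·1 + (-12691/970320)·1 + 1741/3120·1 = 1 ✓
b·c: (-14641/388128)·24/11 + (-12691/970320)·(-13/7) + 1741/3120·1 = 1/2 ✓
b·c²: (-14641/388128)·576/121 + (-12691/970320)·169/49 + 1741/3120·1 = 1/3 ✓
b·Ac: (-12691/970320)·(-4043/3626) + 1741/3120·949/3482 = 1/6 ✓
b·c³: (-14641/388128)·13824/1331 + (-12691/970320)·(-2197/343) + 1741/3120·1 = 1/4 ✓
b·(c∘Ac): (-12691/970320)·52559/25382 + 1741/3120·949/3482 = 1/8 ✓
b·Ac²: (-12691/970320)·(-48516/19943) + 1741/3120·1768/19151 = 1/12 ✓
b·A²c: 1741/3120·130/1741 = 1/24 ✓; 4 stages ⇒ order 4.

4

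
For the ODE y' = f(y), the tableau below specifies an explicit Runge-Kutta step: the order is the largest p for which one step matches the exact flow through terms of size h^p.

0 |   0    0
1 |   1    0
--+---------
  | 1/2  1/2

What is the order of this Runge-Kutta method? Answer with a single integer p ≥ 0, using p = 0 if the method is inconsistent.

b = (1/2, 1/2)
c = (0, 1)
Σ b_i: 1/2·1 + 1/2·1 = 1 ✓
b·c: 1/2·1 = 1/2 ✓; 2 stages ⇒ order 2.

2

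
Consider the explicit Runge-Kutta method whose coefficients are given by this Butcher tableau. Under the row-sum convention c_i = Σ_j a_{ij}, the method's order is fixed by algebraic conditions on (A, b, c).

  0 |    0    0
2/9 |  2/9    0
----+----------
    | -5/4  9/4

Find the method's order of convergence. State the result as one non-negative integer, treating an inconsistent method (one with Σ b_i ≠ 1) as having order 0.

b = (-5/4, 9/4)
c = (0, 2/9)
Σ b_i: (-5/4)·1 + 9/4·1 = 1 ✓
b·c: 9/4·2/9 = 1/2 ✓; 2 stages ⇒ order 2.

2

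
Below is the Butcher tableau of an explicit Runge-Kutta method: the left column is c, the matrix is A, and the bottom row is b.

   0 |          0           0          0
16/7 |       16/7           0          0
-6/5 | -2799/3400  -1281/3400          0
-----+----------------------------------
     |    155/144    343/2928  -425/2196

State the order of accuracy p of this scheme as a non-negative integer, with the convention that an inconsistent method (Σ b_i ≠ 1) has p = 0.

3

b = (155/144, 343/2928, -425/2196)
c = (0, 16/7, -6/5)
Ac = (0, 0, -366/425)
Σ b_i: 155/144·1 + 343/2928·1 + (-425/2196)·1 = 1 ✓
b·c: 343/2928·16/7 + (-425/2196)·(-6/5) = 1/2 ✓
b·c²: 343/2928·256/49 + (-425/2196)·36/25 = 1/3 ✓
b·Ac: (-425/2196)·(-366/425) = 1/6 ✓; 3 stages ⇒ order 3.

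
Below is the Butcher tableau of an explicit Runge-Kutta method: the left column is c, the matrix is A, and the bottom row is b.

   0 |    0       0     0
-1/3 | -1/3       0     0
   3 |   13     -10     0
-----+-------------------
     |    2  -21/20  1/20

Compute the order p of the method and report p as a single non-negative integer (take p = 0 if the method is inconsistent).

b = (2, -21/20, 1/20)
c = (0, -1/3, 3)
Ac = (0, 0, 10/3)
Σ b_i: 2·1 + (-21/20)·1 + 1/20·1 = 1 ✓
b·c: (-21/20)·(-1/3) + 1/20·3 = 1/2 ✓
b·c²: (-21/20)·1/9 + 1/20·9 = 1/3 ✓
b·Ac: 1/20·10/3 = 1/6 ✓; 3 stages ⇒ order 3.

3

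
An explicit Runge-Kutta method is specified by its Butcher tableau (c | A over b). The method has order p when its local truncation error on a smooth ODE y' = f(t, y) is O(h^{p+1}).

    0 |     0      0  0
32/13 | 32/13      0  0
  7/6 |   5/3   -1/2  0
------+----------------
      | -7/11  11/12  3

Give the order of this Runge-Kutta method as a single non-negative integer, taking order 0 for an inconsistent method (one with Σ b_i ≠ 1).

0

b = (-7/11, 11/12, 3)
c = (0, 32/13, 7/6)
Ac = (0, 0, -16/13)
Σ b_i: (-7/11)·1 + 11/12·1 + 3·1 = 433/132 ≠ 1 ⇒ order 0.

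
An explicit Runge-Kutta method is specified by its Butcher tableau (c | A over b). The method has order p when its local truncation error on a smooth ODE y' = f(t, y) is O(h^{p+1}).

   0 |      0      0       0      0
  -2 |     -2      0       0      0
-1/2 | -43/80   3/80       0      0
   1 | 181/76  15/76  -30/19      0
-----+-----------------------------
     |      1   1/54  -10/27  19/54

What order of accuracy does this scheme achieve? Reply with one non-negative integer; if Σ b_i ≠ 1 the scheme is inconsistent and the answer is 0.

b = (1, 1/54, -10/27, 19/54)
c = (0, -2, -1/2, 1)
Ac = (0, 0, -3/40, 15/38)
Σ b_i: 1·1 + 1/54·1 + (-10/27)·1 + 19/54·1 = 1 ✓
b·c: 1/54·(-2) + (-10/27)·(-1/2) + 19/54·1 = 1/2 ✓
b·c²: 1/54·4 + (-10/27)·1/4 + 19/54·1 = 1/3 ✓
b·Ac: (-10/27)·(-3/40) + 19/54·15/38 = 1/6 ✓
b·c³: 1/54·(-8) + (-10/27)·(-1/8) + 19/54·1 = 1/4 ✓
b·(c∘Ac): (-10/27)·3/80 + 19/54·15/38 = 1/8 ✓
b·Ac²: (-10/27)·3/20 + 19/54·15/38 = 1/12 ✓
b·A²c: 19/54·9/76 = 1/24 ✓; 4 stages ⇒ order 4.

4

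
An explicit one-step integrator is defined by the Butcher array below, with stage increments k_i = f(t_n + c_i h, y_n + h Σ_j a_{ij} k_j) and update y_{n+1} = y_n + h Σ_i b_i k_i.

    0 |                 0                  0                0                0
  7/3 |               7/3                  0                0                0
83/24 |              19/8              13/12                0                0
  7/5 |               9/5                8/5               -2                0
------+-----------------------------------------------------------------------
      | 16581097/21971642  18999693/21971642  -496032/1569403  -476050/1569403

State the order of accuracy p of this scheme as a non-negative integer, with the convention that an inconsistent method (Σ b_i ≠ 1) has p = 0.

3

b = (16581097/21971642, 18999693/21971642, -496032/1569403, -476050/1569403)
c = (0, 7/3, 83/24, 7/5)
Ac = (0, 0, 91/36, -191/60)
Σ b_i: 16581097/21971642·1 + 18999693/21971642·1 + (-496032/1569403)·1 + (-476050/1569403)·1 = 1 ✓
b·c: 18999693/21971642·7/3 + (-496032/1569403)·83/24 + (-476050/1569403)·7/5 = 1/2 ✓
b·c²: 18999693/21971642·49/9 + (-496032/1569403)·6889/576 + (-476050/1569403)·49/25 = 1/3 ✓
b·Ac: (-496032/1569403)·91/36 + (-476050/1569403)·(-191/60) = 1/6 ✓
b·c³: 18999693/21971642·343/27 + (-496032/1569403)·571787/13824 + (-476050/1569403)·343/125 = -3299506849/1129970160 ≠ 1/4 ⇒ order 3.
b·(c∘Ac): (-496032/1569403)·7553/864 + (-476050/1569403)·(-1337/300) = -39863971/28249254 ≠ 1/8
b·Ac²: (-496032/1569403)·637/108 + (-476050/1569403)·(-21901/1440) = 621300593/225994032 ≠ 1/12
b·A²c: (-476050/1569403)·(-91/18) = 21660275/14124627 ≠ 1/24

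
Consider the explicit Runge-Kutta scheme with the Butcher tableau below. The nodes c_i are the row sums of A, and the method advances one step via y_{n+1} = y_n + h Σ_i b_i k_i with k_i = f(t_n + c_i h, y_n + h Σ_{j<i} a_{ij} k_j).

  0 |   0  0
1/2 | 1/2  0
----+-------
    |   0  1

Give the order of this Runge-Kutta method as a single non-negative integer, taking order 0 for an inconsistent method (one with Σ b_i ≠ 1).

2

b = (0, 1)
c = (0, 1/2)
Σ b_i: 1·1 = 1 ✓
b·c: 1·1/2 = 1/2 ✓; 2 stages ⇒ order 2.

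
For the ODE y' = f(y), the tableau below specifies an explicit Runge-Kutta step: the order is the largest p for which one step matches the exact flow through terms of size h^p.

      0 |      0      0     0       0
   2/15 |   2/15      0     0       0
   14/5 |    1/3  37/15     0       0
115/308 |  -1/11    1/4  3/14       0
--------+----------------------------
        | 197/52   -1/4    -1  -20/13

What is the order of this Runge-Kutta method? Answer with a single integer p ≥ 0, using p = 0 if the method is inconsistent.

1

b = (197/52, -1/4, -1, -20/13)
c = (0, 2/15, 14/5, 115/308)
Ac = (0, 0, 74/225, 19/30)
Σ b_i: 197/52·1 + (-1/4)·1 + (-1)·1 + (-20/13)·1 = 1 ✓
b·c: (-1/4)·2/15 + (-1)·14/5 + (-20/13)·115/308 = -20467/6006 ≠ 1/2 ⇒ order 1.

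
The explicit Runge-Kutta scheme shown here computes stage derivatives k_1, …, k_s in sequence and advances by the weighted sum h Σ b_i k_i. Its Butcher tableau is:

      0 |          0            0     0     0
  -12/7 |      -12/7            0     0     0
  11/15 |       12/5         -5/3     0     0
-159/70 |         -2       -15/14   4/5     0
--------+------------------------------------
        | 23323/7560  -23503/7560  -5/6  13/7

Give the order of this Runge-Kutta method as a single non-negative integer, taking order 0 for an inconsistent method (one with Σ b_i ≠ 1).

2

b = (23323/7560, -23503/7560, -5/6, 13/7)
c = (0, -12/7, 11/15, -159/70)
Ac = (0, 0, 20/7, 8906/3675)
Σ b_i: 23323/7560·1 + (-23503/7560)·1 + (-5/6)·1 + 13/7·1 = 1 ✓
b·c: (-23503/7560)·(-12/7) + (-5/6)·11/15 + 13/7·(-159/70) = 1/2 ✓
b·c²: (-23503/7560)·144/49 + (-5/6)·121/225 + 13/7·25281/4900 = -2479/926100 ≠ 1/3 ⇒ order 2.
b·Ac: (-5/6)·20/7 + 13/7·8906/3675 = 18176/8575 ≠ 1/6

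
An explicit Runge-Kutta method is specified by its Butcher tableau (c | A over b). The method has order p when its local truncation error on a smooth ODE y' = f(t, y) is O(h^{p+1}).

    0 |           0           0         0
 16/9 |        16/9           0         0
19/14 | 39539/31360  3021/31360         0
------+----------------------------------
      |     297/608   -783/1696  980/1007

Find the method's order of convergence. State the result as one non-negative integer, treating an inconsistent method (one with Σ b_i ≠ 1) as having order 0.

b = (297/608, -783/1696, 980/1007)
c = (0, 16/9, 19/14)
Ac = (0, 0, 1007/5880)
Σ b_i: 297/608·1 + (-783/1696)·1 + 980/1007·1 = 1 ✓
b·c: (-783/1696)·16/9 + 980/1007·19/14 = 1/2 ✓
b·c²: (-783/1696)·256/81 + 980/1007·361/196 = 1/3 ✓
b·Ac: 980/1007·1007/5880 = 1/6 ✓; 3 stages ⇒ order 3.

3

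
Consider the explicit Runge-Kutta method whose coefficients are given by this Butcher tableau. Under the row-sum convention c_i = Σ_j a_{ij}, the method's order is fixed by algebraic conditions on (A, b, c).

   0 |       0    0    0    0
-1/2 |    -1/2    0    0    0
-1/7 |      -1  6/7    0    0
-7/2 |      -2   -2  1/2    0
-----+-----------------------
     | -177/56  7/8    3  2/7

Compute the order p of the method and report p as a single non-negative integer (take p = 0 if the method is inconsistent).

b = (-177/56, 7/8, 3, 2/7)
c = (0, -1/2, -1/7, -7/2)
Ac = (0, 0, -3/7, 13/14)
Σ b_i: (-177/56)·1 + 7/8·1 + 3·1 + 2/7·1 = 1 ✓
b·c: 7/8·(-1/2) + 3·(-1/7) + 2/7·(-7/2) = -209/112 ≠ 1/2 ⇒ order 1.

1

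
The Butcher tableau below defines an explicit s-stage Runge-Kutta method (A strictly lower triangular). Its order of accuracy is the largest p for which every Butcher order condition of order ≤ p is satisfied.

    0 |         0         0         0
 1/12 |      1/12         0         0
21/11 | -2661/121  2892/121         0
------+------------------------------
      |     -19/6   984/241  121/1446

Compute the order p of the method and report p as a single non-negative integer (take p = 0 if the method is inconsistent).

3

b = (-19/6, 984/241, 121/1446)
c = (0, 1/12, 21/11)
Ac = (0, 0, 241/121)
Σ b_i: (-19/6)·1 + 984/241·1 + 121/1446·1 = 1 ✓
b·c: 984/241·1/12 + 121/1446·21/11 = 1/2 ✓
b·c²: 984/241·1/144 + 121/1446·441/121 = 1/3 ✓
b·Ac: 121/1446·241/121 = 1/6 ✓; 3 stages ⇒ order 3.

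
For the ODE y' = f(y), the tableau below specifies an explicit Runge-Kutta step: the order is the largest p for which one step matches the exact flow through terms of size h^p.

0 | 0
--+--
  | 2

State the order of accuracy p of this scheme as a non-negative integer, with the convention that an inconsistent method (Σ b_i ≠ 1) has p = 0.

0

b = (2)
c = (0)
Σ b_i: 2·1 = 2 ≠ 1 ⇒ order 0.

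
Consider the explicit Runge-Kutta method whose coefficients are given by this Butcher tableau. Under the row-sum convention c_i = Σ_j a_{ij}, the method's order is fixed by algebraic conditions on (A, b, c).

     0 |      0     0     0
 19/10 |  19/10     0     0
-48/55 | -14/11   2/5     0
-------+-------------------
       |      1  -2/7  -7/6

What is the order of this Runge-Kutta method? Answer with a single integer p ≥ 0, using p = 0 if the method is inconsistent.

b = (1, -2/7, -7/6)
c = (0, 19/10, -48/55)
Ac = (0, 0, 19/25)
Σ b_i: 1·1 + (-2/7)·1 + (-7/6)·1 = -19/42 ≠ 1 ⇒ order 0.

0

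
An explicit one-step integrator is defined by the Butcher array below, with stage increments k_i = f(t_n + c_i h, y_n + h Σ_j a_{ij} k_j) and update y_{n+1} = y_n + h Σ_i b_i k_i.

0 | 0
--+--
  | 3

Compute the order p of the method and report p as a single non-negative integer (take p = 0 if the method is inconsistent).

b = (3)
c = (0)
Σ b_i: 3·1 = 3 ≠ 1 ⇒ order 0.

0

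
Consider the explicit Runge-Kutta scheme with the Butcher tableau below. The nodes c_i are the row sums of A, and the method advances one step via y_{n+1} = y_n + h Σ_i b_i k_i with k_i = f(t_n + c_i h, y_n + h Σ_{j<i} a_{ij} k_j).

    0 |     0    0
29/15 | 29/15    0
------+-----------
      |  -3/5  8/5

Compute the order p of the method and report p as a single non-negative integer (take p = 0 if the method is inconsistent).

1

b = (-3/5, 8/5)
c = (0, 29/15)
Σ b_i: (-3/5)·1 + 8/5·1 = 1 ✓
b·c: 8/5·29/15 = 232/75 ≠ 1/2 ⇒ order 1.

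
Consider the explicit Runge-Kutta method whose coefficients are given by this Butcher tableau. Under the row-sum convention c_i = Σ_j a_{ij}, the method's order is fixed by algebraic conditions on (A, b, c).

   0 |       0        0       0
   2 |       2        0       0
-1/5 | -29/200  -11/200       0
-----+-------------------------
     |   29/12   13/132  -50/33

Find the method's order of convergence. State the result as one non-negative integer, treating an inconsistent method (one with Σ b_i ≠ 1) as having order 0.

3

b = (29/12, 13/132, -50/33)
c = (0, 2, -1/5)
Ac = (0, 0, -11/100)
Σ b_i: 29/12·1 + 13/132·1 + (-50/33)·1 = 1 ✓
b·c: 13/132·2 + (-50/33)·(-1/5) = 1/2 ✓
b·c²: 13/132·4 + (-50/33)·1/25 = 1/3 ✓
b·Ac: (-50/33)·(-11/100) = 1/6 ✓; 3 stages ⇒ order 3.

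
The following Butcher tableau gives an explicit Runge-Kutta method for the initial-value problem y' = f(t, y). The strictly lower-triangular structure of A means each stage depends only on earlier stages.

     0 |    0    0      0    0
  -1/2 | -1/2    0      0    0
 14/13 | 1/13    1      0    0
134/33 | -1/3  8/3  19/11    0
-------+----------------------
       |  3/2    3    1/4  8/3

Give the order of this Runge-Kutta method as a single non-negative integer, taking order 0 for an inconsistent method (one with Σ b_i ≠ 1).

0

b = (3/2, 3, 1/4, 8/3)
c = (0, -1/2, 14/13, 134/33)
Ac = (0, 0, -1/2, 226/429)
Σ b_i: 3/2·1 + 3·1 + 1/4·1 + 8/3·1 = 89/12 ≠ 1 ⇒ order 0.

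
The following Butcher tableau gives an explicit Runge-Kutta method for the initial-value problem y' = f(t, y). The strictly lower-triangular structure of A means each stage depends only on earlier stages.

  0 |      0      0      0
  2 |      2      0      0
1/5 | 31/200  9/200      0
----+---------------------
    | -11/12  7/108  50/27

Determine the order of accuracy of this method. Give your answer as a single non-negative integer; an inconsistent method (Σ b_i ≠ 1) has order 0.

3

b = (-11/12, 7/108, 50/27)
c = (0, 2, 1/5)
Ac = (0, 0, 9/100)
Σ b_i: (-11/12)·1 + 7/108·1 + 50/27·1 = 1 ✓
b·c: 7/108·2 + 50/27·1/5 = 1/2 ✓
b·c²: 7/108·4 + 50/27·1/25 = 1/3 ✓
b·Ac: 50/27·9/100 = 1/6 ✓; 3 stages ⇒ order 3.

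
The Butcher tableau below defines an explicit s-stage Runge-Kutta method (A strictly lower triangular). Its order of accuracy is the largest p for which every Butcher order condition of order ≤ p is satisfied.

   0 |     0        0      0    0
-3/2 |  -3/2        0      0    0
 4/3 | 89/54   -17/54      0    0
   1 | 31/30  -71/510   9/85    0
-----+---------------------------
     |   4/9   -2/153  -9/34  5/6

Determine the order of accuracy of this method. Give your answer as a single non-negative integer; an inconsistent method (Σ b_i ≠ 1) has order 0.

4

b = (4/9, -2/153, -9/34, 5/6)
c = (0, -3/2, 4/3, 1)
Ac = (0, 0, 17/36, 7/20)
Σ b_i: 4/9·1 + (-2/153)·1 + (-9/34)·1 + 5/6·1 = 1 ✓
b·c: (-2/153)·(-3/2) + (-9/34)·4/3 + 5/6·1 = 1/2 ✓
b·c²: (-2/153)·9/4 + (-9/34)·16/9 + 5/6·1 = 1/3 ✓
b·Ac: (-9/34)·17/36 + 5/6·7/20 = 1/6 ✓
b·c³: (-2/153)·(-27/8) + (-9/34)·64/27 + 5/6·1 = 1/4 ✓
b·(c∘Ac): (-9/34)·17/27 + 5/6·7/20 = 1/8 ✓
b·Ac²: (-9/34)·(-17/24) + 5/6·(-1/8) = 1/12 ✓
b·A²c: 5/6·1/20 = 1/24 ✓; 4 stages ⇒ order 4.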